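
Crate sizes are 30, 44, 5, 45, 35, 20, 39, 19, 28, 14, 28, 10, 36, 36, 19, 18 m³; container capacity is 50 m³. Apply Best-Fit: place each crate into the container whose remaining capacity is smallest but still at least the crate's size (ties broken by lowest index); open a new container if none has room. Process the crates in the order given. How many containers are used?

Put 30 m³ in container 1; 20 m³ remain.
Put 44 m³ in container 2; 6 m³ remain.
Put 5 m³ in container 2; 1 m³ remain.
Put 45 m³ in container 3; 5 m³ remain.
Put 35 m³ in container 4; 15 m³ remain.
Put 20 m³ in container 1; 0 m³ remain.
Put 39 m³ in container 5; 11 m³ remain.
Put 19 m³ in container 6; 31 m³ remain.
Put 28 m³ in container 6; 3 m³ remain.
Put 14 m³ in container 4; 1 m³ remain.
Put 28 m³ in container 7; 22 m³ remain.
Put 10 m³ in container 5; 1 m³ remain.
Put 36 m³ in container 8; 14 m³ remain.
Put 36 m³ in container 9; 14 m³ remain.
Put 19 m³ in container 7; 3 m³ remain.
Put 18 m³ in container 10; 32 m³ remain.

10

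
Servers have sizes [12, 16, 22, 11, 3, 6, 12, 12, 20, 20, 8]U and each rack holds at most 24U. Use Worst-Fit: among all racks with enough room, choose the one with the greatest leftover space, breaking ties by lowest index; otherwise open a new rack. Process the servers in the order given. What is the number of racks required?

rack 1: place 12U, 12U left
rack 2: place 16U, 8U left
rack 3: place 22U, 2U left
rack 1: place 11U, 1U left
rack 2: place 3U, 5U left
rack 4: place 6U, 18U left
rack 4: place 12U, 6U left
rack 5: place 12U, 12U left
rack 6: place 20U, 4U left
rack 7: place 20U, 4U left
rack 5: place 8U, 4U left

7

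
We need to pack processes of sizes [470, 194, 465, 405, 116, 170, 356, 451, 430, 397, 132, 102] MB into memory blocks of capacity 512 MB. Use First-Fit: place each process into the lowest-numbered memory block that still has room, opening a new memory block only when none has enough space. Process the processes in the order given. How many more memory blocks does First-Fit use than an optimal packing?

0

First-Fit: [470] [194,116,170] [465] [405,102] [356,132] [451] [430] [397] → 8 memory blocks.
Total size 3688 MB; any packing needs at least ⌈3688/512⌉ = 8 memory blocks.
So 8 is already optimal.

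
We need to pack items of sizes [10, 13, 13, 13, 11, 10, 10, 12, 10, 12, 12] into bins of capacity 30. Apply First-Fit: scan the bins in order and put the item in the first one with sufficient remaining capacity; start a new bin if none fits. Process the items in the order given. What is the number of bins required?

Put 10 in bin 1; 20 remain.
Put 13 in bin 1; 7 remain.
Put 13 in bin 2; 17 remain.
Put 13 in bin 2; 4 remain.
Put 11 in bin 3; 19 remain.
Put 10 in bin 3; 9 remain.
Put 10 in bin 4; 20 remain.
Put 12 in bin 4; 8 remain.
Put 10 in bin 5; 20 remain.
Put 12 in bin 5; 8 remain.
Put 12 in bin 6; 18 remain.

6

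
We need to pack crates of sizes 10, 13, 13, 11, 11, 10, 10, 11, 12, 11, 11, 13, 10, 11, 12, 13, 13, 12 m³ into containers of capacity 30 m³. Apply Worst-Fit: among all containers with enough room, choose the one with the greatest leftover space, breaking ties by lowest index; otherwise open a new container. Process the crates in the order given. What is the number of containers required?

9

container 1: place 10 m³, 20 m³ left
container 1: place 13 m³, 7 m³ left
container 2: place 13 m³, 17 m³ left
container 2: place 11 m³, 6 m³ left
container 3: place 11 m³, 19 m³ left
container 3: place 10 m³, 9 m³ left
container 4: place 10 m³, 20 m³ left
container 4: place 11 m³, 9 m³ left
container 5: place 12 m³, 18 m³ left
container 5: place 11 m³, 7 m³ left
container 6: place 11 m³, 19 m³ left
container 6: place 13 m³, 6 m³ left
container 7: place 10 m³, 20 m³ left
container 7: place 11 m³, 9 m³ left
container 8: place 12 m³, 18 m³ left
container 8: place 13 m³, 5 m³ left
container 9: place 13 m³, 17 m³ left
container 9: place 12 m³, 5 m³ left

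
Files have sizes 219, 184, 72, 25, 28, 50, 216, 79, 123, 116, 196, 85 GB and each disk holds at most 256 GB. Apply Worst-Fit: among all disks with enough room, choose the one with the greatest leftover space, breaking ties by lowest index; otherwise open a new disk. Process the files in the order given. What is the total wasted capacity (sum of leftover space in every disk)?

143

Put 219 GB in disk 1; 37 GB remain.
Put 184 GB in disk 2; 72 GB remain.
Put 72 GB in disk 2; 0 GB remain.
Put 25 GB in disk 1; 12 GB remain.
Put 28 GB in disk 3; 228 GB remain.
Put 50 GB in disk 3; 178 GB remain.
Put 216 GB in disk 4; 40 GB remain.
Put 79 GB in disk 3; 99 GB remain.
Put 123 GB in disk 5; 133 GB remain.
Put 116 GB in disk 5; 17 GB remain.
Put 196 GB in disk 6; 60 GB remain.
Put 85 GB in disk 3; 14 GB remain.
6 disks × 256 GB = 1536 GB; used 1393 GB; unused 143 GB.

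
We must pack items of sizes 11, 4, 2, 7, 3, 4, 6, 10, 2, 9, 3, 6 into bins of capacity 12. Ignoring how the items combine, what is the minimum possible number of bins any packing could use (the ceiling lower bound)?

6

Total size = 11 + 4 + 2 + 7 + 3 + 4 + 6 + 10 + 2 + 9 + 3 + 6 = 67.
⌈67 / 12⌉ = 6.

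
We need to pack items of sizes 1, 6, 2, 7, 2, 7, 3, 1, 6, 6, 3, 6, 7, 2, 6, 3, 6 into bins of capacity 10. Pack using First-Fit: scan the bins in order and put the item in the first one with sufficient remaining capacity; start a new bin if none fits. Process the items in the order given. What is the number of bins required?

9

Put 1 in bin 1; 9 remain.
Put 6 in bin 1; 3 remain.
Put 2 in bin 1; 1 remain.
Put 7 in bin 2; 3 remain.
Put 2 in bin 2; 1 remain.
Put 7 in bin 3; 3 remain.
Put 3 in bin 3; 0 remain.
Put 1 in bin 1; 0 remain.
Put 6 in bin 4; 4 remain.
Put 6 in bin 5; 4 remain.
Put 3 in bin 4; 1 remain.
Put 6 in bin 6; 4 remain.
Put 7 in bin 7; 3 remain.
Put 2 in bin 5; 2 remain.
Put 6 in bin 8; 4 remain.
Put 3 in bin 6; 1 remain.
Put 6 in bin 9; 4 remain.
Final bins: [1,6,2,1] [7,2] [7,3] [6,3] [6,2] [6,3] [7] [6] [6].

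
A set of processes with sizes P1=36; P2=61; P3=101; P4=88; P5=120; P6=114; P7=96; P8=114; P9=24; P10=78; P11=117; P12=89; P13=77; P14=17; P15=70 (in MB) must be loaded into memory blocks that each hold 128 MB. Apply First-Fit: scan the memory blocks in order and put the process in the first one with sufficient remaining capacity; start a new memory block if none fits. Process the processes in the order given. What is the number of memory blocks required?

12

Put P1 (36 MB) in memory block 1; 92 MB remain.
Put P2 (61 MB) in memory block 1; 31 MB remain.
Put P3 (101 MB) in memory block 2; 27 MB remain.
Put P4 (88 MB) in memory block 3; 40 MB remain.
Put P5 (120 MB) in memory block 4; 8 MB remain.
Put P6 (114 MB) in memory block 5; 14 MB remain.
Put P7 (96 MB) in memory block 6; 32 MB remain.
Put P8 (114 MB) in memory block 7; 14 MB remain.
Put P9 (24 MB) in memory block 1; 7 MB remain.
Put P10 (78 MB) in memory block 8; 50 MB remain.
Put P11 (117 MB) in memory block 9; 11 MB remain.
Put P12 (89 MB) in memory block 10; 39 MB remain.
Put P13 (77 MB) in memory block 11; 51 MB remain.
Put P14 (17 MB) in memory block 2; 10 MB remain.
Put P15 (70 MB) in memory block 12; 58 MB remain.
Final memory blocks: [36,61,24] [101,17] [88] [120] [114] [96] [114] [78] [117] [89] [77] [70].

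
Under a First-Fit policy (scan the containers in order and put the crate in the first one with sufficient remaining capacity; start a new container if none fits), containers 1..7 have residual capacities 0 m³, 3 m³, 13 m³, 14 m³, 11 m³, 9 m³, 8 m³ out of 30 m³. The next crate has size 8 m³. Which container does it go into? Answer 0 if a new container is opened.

3

Containers with room: container 3 (13 m³), container 4 (14 m³), container 5 (11 m³), container 6 (9 m³), container 7 (8 m³).
The first with room is container 3.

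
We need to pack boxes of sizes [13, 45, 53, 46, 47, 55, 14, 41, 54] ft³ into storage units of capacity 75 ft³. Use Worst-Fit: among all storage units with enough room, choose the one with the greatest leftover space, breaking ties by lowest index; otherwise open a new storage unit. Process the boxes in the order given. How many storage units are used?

Put 13 ft³ in storage unit 1; 62 ft³ remain.
Put 45 ft³ in storage unit 1; 17 ft³ remain.
Put 53 ft³ in storage unit 2; 22 ft³ remain.
Put 46 ft³ in storage unit 3; 29 ft³ remain.
Put 47 ft³ in storage unit 4; 28 ft³ remain.
Put 55 ft³ in storage unit 5; 20 ft³ remain.
Put 14 ft³ in storage unit 3; 15 ft³ remain.
Put 41 ft³ in storage unit 6; 34 ft³ remain.
Put 54 ft³ in storage unit 7; 21 ft³ remain.

7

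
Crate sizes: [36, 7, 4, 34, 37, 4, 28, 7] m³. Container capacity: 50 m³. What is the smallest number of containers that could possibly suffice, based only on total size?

4 containers

Total size = 36 + 7 + 4 + 34 + 37 + 4 + 28 + 7 = 157 m³.
⌈157 / 50⌉ = 4.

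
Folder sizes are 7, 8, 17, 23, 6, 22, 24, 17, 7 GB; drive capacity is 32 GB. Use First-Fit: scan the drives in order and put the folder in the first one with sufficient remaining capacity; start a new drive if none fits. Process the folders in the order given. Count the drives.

5

drive 1: place 7 GB, 25 GB left
drive 1: place 8 GB, 17 GB left
drive 1: place 17 GB, 0 GB left
drive 2: place 23 GB, 9 GB left
drive 2: place 6 GB, 3 GB left
drive 3: place 22 GB, 10 GB left
drive 4: place 24 GB, 8 GB left
drive 5: place 17 GB, 15 GB left
drive 3: place 7 GB, 3 GB left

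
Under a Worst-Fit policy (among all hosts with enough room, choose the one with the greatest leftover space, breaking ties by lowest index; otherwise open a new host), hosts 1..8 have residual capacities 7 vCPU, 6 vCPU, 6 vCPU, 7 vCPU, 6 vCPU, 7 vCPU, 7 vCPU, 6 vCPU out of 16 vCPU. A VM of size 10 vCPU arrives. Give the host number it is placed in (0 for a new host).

0

No host has ≥ 10 vCPU free, so a new host is opened.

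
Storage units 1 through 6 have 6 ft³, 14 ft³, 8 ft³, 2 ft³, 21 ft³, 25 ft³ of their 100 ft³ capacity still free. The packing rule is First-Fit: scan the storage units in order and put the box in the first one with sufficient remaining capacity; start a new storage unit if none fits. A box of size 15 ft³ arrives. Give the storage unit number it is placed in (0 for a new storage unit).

5

Storage units with room: storage unit 5 (21 ft³), storage unit 6 (25 ft³).
The first with room is storage unit 5.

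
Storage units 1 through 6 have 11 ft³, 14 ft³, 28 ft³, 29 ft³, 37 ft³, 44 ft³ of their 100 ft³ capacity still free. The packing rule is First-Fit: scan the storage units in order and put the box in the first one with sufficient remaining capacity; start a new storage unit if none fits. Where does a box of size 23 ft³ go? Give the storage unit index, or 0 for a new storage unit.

3

Storage units with room: storage unit 3 (28 ft³), storage unit 4 (29 ft³), storage unit 5 (37 ft³), storage unit 6 (44 ft³).
The first with room is storage unit 3.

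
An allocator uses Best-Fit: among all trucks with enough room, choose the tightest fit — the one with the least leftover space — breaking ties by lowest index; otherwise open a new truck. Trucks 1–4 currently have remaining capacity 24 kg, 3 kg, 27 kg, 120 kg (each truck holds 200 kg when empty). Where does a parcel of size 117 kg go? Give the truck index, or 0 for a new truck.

4

Trucks with room: truck 4 (120 kg).
Tightest fit is truck 4 with 120 kg free.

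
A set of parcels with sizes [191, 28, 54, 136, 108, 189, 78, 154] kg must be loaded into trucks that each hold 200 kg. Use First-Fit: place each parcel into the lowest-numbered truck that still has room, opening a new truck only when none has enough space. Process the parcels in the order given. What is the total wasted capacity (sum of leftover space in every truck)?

262

Put 191 kg in truck 1; 9 kg remain.
Put 28 kg in truck 2; 172 kg remain.
Put 54 kg in truck 2; 118 kg remain.
Put 136 kg in truck 3; 64 kg remain.
Put 108 kg in truck 2; 10 kg remain.
Put 189 kg in truck 4; 11 kg remain.
Put 78 kg in truck 5; 122 kg remain.
Put 154 kg in truck 6; 46 kg remain.
6 trucks × 200 kg = 1200 kg; used 938 kg; unused 262 kg.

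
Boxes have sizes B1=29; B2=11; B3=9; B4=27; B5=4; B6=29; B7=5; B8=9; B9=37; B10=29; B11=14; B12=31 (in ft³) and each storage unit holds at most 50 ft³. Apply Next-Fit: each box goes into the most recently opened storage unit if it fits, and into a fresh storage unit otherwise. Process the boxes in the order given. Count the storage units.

6

Put B1 (29 ft³) in storage unit 1; 21 ft³ remain.
Put B2 (11 ft³) in storage unit 1; 10 ft³ remain.
Put B3 (9 ft³) in storage unit 1; 1 ft³ remain.
Put B4 (27 ft³) in storage unit 2; 23 ft³ remain.
Put B5 (4 ft³) in storage unit 2; 19 ft³ remain.
Put B6 (29 ft³) in storage unit 3; 21 ft³ remain.
Put B7 (5 ft³) in storage unit 3; 16 ft³ remain.
Put B8 (9 ft³) in storage unit 3; 7 ft³ remain.
Put B9 (37 ft³) in storage unit 4; 13 ft³ remain.
Put B10 (29 ft³) in storage unit 5; 21 ft³ remain.
Put B11 (14 ft³) in storage unit 5; 7 ft³ remain.
Put B12 (31 ft³) in storage unit 6; 19 ft³ remain.
Final storage units: [29,11,9] [27,4] [29,5,9] [37] [29,14] [31].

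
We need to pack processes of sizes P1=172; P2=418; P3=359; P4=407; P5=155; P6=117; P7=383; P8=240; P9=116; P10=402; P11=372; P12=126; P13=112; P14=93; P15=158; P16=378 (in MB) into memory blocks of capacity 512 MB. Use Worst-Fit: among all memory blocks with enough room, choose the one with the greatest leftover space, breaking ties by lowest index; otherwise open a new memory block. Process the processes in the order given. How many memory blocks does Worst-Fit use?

10 memory blocks

P1 (172 MB) → memory block 1 (remaining 340 MB)
P2 (418 MB) → memory block 2 (remaining 94 MB)
P3 (359 MB) → memory block 3 (remaining 153 MB)
P4 (407 MB) → memory block 4 (remaining 105 MB)
P5 (155 MB) → memory block 1 (remaining 185 MB)
P6 (117 MB) → memory block 1 (remaining 68 MB)
P7 (383 MB) → memory block 5 (remaining 129 MB)
P8 (240 MB) → memory block 6 (remaining 272 MB)
P9 (116 MB) → memory block 6 (remaining 156 MB)
P10 (402 MB) → memory block 7 (remaining 110 MB)
P11 (372 MB) → memory block 8 (remaining 140 MB)
P12 (126 MB) → memory block 6 (remaining 30 MB)
P13 (112 MB) → memory block 3 (remaining 41 MB)
P14 (93 MB) → memory block 8 (remaining 47 MB)
P15 (158 MB) → memory block 9 (remaining 354 MB)
P16 (378 MB) → memory block 10 (remaining 134 MB)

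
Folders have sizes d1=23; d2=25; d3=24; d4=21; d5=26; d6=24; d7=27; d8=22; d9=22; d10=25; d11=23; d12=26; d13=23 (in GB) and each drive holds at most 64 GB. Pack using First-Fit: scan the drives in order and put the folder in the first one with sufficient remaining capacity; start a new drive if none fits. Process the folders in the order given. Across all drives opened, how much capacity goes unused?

137

Put d1 (23 GB) in drive 1; 41 GB remain.
Put d2 (25 GB) in drive 1; 16 GB remain.
Put d3 (24 GB) in drive 2; 40 GB remain.
Put d4 (21 GB) in drive 2; 19 GB remain.
Put d5 (26 GB) in drive 3; 38 GB remain.
Put d6 (24 GB) in drive 3; 14 GB remain.
Put d7 (27 GB) in drive 4; 37 GB remain.
Put d8 (22 GB) in drive 4; 15 GB remain.
Put d9 (22 GB) in drive 5; 42 GB remain.
Put d10 (25 GB) in drive 5; 17 GB remain.
Put d11 (23 GB) in drive 6; 41 GB remain.
Put d12 (26 GB) in drive 6; 15 GB remain.
Put d13 (23 GB) in drive 7; 41 GB remain.
7 drives × 64 GB = 448 GB; used 311 GB; unused 137 GB.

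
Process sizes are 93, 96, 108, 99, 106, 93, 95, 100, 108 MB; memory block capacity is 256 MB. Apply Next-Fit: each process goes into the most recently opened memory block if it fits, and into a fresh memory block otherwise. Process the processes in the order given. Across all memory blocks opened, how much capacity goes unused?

memory block 1: place 93 MB, 163 MB left
memory block 1: place 96 MB, 67 MB left
memory block 2: place 108 MB, 148 MB left
memory block 2: place 99 MB, 49 MB left
memory block 3: place 106 MB, 150 MB left
memory block 3: place 93 MB, 57 MB left
memory block 4: place 95 MB, 161 MB left
memory block 4: place 100 MB, 61 MB left
memory block 5: place 108 MB, 148 MB left
5 memory blocks × 256 MB = 1280 MB; used 898 MB; unused 382 MB.

382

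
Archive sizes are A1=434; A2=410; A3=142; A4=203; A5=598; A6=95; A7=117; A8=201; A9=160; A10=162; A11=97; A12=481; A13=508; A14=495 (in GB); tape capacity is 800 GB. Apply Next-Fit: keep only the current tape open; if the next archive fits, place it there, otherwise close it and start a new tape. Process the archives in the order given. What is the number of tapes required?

tape 1: place A1 (434 GB), 366 GB left
tape 2: place A2 (410 GB), 390 GB left
tape 2: place A3 (142 GB), 248 GB left
tape 2: place A4 (203 GB), 45 GB left
tape 3: place A5 (598 GB), 202 GB left
tape 3: place A6 (95 GB), 107 GB left
tape 4: place A7 (117 GB), 683 GB left
tape 4: place A8 (201 GB), 482 GB left
tape 4: place A9 (160 GB), 322 GB left
tape 4: place A10 (162 GB), 160 GB left
tape 4: place A11 (97 GB), 63 GB left
tape 5: place A12 (481 GB), 319 GB left
tape 6: place A13 (508 GB), 292 GB left
tape 7: place A14 (495 GB), 305 GB left
Final tapes: [434] [410,142,203] [598,95] [117,201,160,162,97] [481] [508] [495].

7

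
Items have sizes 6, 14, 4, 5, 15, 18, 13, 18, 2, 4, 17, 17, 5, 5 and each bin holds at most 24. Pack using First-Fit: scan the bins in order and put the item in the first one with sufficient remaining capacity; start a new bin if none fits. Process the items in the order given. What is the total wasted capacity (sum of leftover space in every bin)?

bin 1: place 6, 18 left
bin 1: place 14, 4 left
bin 1: place 4, 0 left
bin 2: place 5, 19 left
bin 2: place 15, 4 left
bin 3: place 18, 6 left
bin 4: place 13, 11 left
bin 5: place 18, 6 left
bin 2: place 2, 2 left
bin 3: place 4, 2 left
bin 6: place 17, 7 left
bin 7: place 17, 7 left
bin 4: place 5, 6 left
bin 4: place 5, 1 left
7 bins × 24 = 168; used 143; unused 25.

25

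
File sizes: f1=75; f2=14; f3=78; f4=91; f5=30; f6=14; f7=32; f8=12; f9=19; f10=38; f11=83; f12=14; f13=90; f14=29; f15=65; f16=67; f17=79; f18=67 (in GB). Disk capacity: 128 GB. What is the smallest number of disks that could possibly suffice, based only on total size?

8 disks

Total size = 75 + 14 + 78 + 91 + 30 + 14 + 32 + 12 + 19 + 38 + 83 + 14 + 90 + 29 + 65 + 67 + 79 + 67 = 897 GB.
⌈897 / 128⌉ = 8.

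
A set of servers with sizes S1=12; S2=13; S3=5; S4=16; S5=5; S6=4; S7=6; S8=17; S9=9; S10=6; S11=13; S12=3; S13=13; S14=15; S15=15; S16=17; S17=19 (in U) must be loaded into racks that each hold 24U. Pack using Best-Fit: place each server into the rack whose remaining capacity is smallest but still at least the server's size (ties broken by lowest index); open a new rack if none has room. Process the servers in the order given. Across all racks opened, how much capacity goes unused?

S1 (12U) → rack 1 (remaining 12U)
S2 (13U) → rack 2 (remaining 11U)
S3 (5U) → rack 2 (remaining 6U)
S4 (16U) → rack 3 (remaining 8U)
S5 (5U) → rack 2 (remaining 1U)
S6 (4U) → rack 3 (remaining 4U)
S7 (6U) → rack 1 (remaining 6U)
S8 (17U) → rack 4 (remaining 7U)
S9 (9U) → rack 5 (remaining 15U)
S10 (6U) → rack 1 (remaining 0U)
S11 (13U) → rack 5 (remaining 2U)
S12 (3U) → rack 3 (remaining 1U)
S13 (13U) → rack 6 (remaining 11U)
S14 (15U) → rack 7 (remaining 9U)
S15 (15U) → rack 8 (remaining 9U)
S16 (17U) → rack 9 (remaining 7U)
S17 (19U) → rack 10 (remaining 5U)
10 racks × 24U = 240U; used 188U; unused 52U.

52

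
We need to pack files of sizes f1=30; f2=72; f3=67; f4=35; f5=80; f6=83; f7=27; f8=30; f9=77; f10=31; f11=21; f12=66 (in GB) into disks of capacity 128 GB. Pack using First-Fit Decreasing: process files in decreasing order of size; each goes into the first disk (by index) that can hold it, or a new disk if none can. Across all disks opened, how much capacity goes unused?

Sorted descending: 83, 80, 77, 72, 67, 66, 35, 31, 30, 30, 27, 21.
Put 83 GB in disk 1; 45 GB remain.
Put 80 GB in disk 2; 48 GB remain.
Put 77 GB in disk 3; 51 GB remain.
Put 72 GB in disk 4; 56 GB remain.
Put 67 GB in disk 5; 61 GB remain.
Put 66 GB in disk 6; 62 GB remain.
Put 35 GB in disk 1; 10 GB remain.
Put 31 GB in disk 2; 17 GB remain.
Put 30 GB in disk 3; 21 GB remain.
Put 30 GB in disk 4; 26 GB remain.
Put 27 GB in disk 5; 34 GB remain.
Put 21 GB in disk 3; 0 GB remain.
6 disks × 128 GB = 768 GB; used 619 GB; unused 149 GB.

149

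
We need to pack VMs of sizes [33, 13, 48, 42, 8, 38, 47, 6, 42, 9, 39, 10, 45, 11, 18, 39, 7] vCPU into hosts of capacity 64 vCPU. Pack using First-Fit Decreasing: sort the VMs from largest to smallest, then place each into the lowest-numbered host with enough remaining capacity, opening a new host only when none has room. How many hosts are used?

9 hosts

Sorted descending: 48, 47, 45, 42, 42, 39, 39, 38, 33, 18, 13, 11, 10, 9, 8, 7, 6.
48 vCPU → host 1 (remaining 16 vCPU)
47 vCPU → host 2 (remaining 17 vCPU)
45 vCPU → host 3 (remaining 19 vCPU)
42 vCPU → host 4 (remaining 22 vCPU)
42 vCPU → host 5 (remaining 22 vCPU)
39 vCPU → host 6 (remaining 25 vCPU)
39 vCPU → host 7 (remaining 25 vCPU)
38 vCPU → host 8 (remaining 26 vCPU)
33 vCPU → host 9 (remaining 31 vCPU)
18 vCPU → host 3 (remaining 1 vCPU)
13 vCPU → host 1 (remaining 3 vCPU)
11 vCPU → host 2 (remaining 6 vCPU)
10 vCPU → host 4 (remaining 12 vCPU)
9 vCPU → host 4 (remaining 3 vCPU)
8 vCPU → host 5 (remaining 14 vCPU)
7 vCPU → host 5 (remaining 7 vCPU)
6 vCPU → host 2 (remaining 0 vCPU)
Final hosts: [48,13] [47,11,6] [45,18] [42,10,9] [42,8,7] [39] [39] [38] [33].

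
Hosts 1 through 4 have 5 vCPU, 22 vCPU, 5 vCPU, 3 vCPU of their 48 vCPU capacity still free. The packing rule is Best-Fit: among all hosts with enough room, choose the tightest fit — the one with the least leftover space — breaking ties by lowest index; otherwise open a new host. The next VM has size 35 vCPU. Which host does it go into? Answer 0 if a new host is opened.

No host has ≥ 35 vCPU free, so a new host is opened.

0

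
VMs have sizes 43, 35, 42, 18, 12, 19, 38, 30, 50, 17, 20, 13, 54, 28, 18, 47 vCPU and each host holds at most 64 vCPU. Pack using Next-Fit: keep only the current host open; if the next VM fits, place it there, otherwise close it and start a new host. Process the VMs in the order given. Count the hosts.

11 hosts

host 1: place 43 vCPU, 21 vCPU left
host 2: place 35 vCPU, 29 vCPU left
host 3: place 42 vCPU, 22 vCPU left
host 3: place 18 vCPU, 4 vCPU left
host 4: place 12 vCPU, 52 vCPU left
host 4: place 19 vCPU, 33 vCPU left
host 5: place 38 vCPU, 26 vCPU left
host 6: place 30 vCPU, 34 vCPU left
host 7: place 50 vCPU, 14 vCPU left
host 8: place 17 vCPU, 47 vCPU left
host 8: place 20 vCPU, 27 vCPU left
host 8: place 13 vCPU, 14 vCPU left
host 9: place 54 vCPU, 10 vCPU left
host 10: place 28 vCPU, 36 vCPU left
host 10: place 18 vCPU, 18 vCPU left
host 11: place 47 vCPU, 17 vCPU left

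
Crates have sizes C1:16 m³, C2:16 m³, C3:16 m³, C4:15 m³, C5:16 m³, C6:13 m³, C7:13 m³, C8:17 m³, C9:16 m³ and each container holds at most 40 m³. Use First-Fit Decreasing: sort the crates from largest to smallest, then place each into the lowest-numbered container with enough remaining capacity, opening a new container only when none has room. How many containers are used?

Sorted descending: 17, 16, 16, 16, 16, 16, 15, 13, 13.
17 m³ → container 1 (remaining 23 m³)
16 m³ → container 1 (remaining 7 m³)
16 m³ → container 2 (remaining 24 m³)
16 m³ → container 2 (remaining 8 m³)
16 m³ → container 3 (remaining 24 m³)
16 m³ → container 3 (remaining 8 m³)
15 m³ → container 4 (remaining 25 m³)
13 m³ → container 4 (remaining 12 m³)
13 m³ → container 5 (remaining 27 m³)

5 containers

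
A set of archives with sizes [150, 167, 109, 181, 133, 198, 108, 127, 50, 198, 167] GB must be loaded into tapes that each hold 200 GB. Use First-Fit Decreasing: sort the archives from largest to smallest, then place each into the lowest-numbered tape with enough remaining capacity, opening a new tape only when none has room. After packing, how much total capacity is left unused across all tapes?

412

Sorted descending: 198, 198, 181, 167, 167, 150, 133, 127, 109, 108, 50.
Put 198 GB in tape 1; 2 GB remain.
Put 198 GB in tape 2; 2 GB remain.
Put 181 GB in tape 3; 19 GB remain.
Put 167 GB in tape 4; 33 GB remain.
Put 167 GB in tape 5; 33 GB remain.
Put 150 GB in tape 6; 50 GB remain.
Put 133 GB in tape 7; 67 GB remain.
Put 127 GB in tape 8; 73 GB remain.
Put 109 GB in tape 9; 91 GB remain.
Put 108 GB in tape 10; 92 GB remain.
Put 50 GB in tape 6; 0 GB remain.
10 tapes × 200 GB = 2000 GB; used 1588 GB; unused 412 GB.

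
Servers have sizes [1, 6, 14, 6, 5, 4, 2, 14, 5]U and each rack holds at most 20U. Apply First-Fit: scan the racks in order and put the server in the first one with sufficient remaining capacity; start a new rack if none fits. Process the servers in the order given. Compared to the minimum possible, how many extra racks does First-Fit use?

First-Fit: [1,6,6,5,2] [14,4] [14,5] → 3 racks.
Total size 57U; any packing needs at least ⌈57/20⌉ = 3 racks.
So 3 is already optimal.

0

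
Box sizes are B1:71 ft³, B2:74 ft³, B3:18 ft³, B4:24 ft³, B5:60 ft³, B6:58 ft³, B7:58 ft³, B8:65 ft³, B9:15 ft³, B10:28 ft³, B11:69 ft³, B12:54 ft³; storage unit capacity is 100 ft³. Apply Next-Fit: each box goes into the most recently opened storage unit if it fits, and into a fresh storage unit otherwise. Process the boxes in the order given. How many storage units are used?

8

B1 (71 ft³) → storage unit 1 (remaining 29 ft³)
B2 (74 ft³) → storage unit 2 (remaining 26 ft³)
B3 (18 ft³) → storage unit 2 (remaining 8 ft³)
B4 (24 ft³) → storage unit 3 (remaining 76 ft³)
B5 (60 ft³) → storage unit 3 (remaining 16 ft³)
B6 (58 ft³) → storage unit 4 (remaining 42 ft³)
B7 (58 ft³) → storage unit 5 (remaining 42 ft³)
B8 (65 ft³) → storage unit 6 (remaining 35 ft³)
B9 (15 ft³) → storage unit 6 (remaining 20 ft³)
B10 (28 ft³) → storage unit 7 (remaining 72 ft³)
B11 (69 ft³) → storage unit 7 (remaining 3 ft³)
B12 (54 ft³) → storage unit 8 (remaining 46 ft³)
Final storage units: [71] [74,18] [24,60] [58] [58] [65,15] [28,69] [54].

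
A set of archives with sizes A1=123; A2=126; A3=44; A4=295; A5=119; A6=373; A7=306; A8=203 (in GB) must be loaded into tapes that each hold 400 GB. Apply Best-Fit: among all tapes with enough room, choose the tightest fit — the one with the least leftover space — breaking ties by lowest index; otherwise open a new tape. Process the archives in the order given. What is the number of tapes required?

5

Put A1 (123 GB) in tape 1; 277 GB remain.
Put A2 (126 GB) in tape 1; 151 GB remain.
Put A3 (44 GB) in tape 1; 107 GB remain.
Put A4 (295 GB) in tape 2; 105 GB remain.
Put A5 (119 GB) in tape 3; 281 GB remain.
Put A6 (373 GB) in tape 4; 27 GB remain.
Put A7 (306 GB) in tape 5; 94 GB remain.
Put A8 (203 GB) in tape 3; 78 GB remain.
Final tapes: [123,126,44] [295] [119,203] [373] [306].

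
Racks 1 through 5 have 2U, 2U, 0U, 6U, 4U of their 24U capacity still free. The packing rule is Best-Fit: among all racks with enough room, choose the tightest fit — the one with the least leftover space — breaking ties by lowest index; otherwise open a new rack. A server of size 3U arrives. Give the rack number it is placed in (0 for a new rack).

5

Racks with room: rack 4 (6U), rack 5 (4U).
Tightest fit is rack 5 with 4U free.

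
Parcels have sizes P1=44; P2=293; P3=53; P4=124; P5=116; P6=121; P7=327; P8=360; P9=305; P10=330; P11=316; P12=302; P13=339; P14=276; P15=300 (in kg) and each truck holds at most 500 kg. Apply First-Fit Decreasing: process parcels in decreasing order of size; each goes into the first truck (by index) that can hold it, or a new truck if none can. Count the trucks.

Sorted descending: 360, 339, 330, 327, 316, 305, 302, 300, 293, 276, 124, 121, 116, 53, 44.
360 kg → truck 1 (remaining 140 kg)
339 kg → truck 2 (remaining 161 kg)
330 kg → truck 3 (remaining 170 kg)
327 kg → truck 4 (remaining 173 kg)
316 kg → truck 5 (remaining 184 kg)
305 kg → truck 6 (remaining 195 kg)
302 kg → truck 7 (remaining 198 kg)
300 kg → truck 8 (remaining 200 kg)
293 kg → truck 9 (remaining 207 kg)
276 kg → truck 10 (remaining 224 kg)
124 kg → truck 1 (remaining 16 kg)
121 kg → truck 2 (remaining 40 kg)
116 kg → truck 3 (remaining 54 kg)
53 kg → truck 3 (remaining 1 kg)
44 kg → truck 4 (remaining 129 kg)

10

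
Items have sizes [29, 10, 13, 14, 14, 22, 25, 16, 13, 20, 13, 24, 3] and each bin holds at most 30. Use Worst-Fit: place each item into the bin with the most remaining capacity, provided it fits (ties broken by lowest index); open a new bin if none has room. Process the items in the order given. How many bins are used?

29 → bin 1 (remaining 1)
10 → bin 2 (remaining 20)
13 → bin 2 (remaining 7)
14 → bin 3 (remaining 16)
14 → bin 3 (remaining 2)
22 → bin 4 (remaining 8)
25 → bin 5 (remaining 5)
16 → bin 6 (remaining 14)
13 → bin 6 (remaining 1)
20 → bin 7 (remaining 10)
13 → bin 8 (remaining 17)
24 → bin 9 (remaining 6)
3 → bin 8 (remaining 14)
Final bins: [29] [10,13] [14,14] [22] [25] [16,13] [20] [13,3] [24].

9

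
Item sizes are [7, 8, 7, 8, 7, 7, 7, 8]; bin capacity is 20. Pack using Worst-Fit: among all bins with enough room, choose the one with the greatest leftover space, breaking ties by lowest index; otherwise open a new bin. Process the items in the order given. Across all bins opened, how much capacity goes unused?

21

bin 1: place 7, 13 left
bin 1: place 8, 5 left
bin 2: place 7, 13 left
bin 2: place 8, 5 left
bin 3: place 7, 13 left
bin 3: place 7, 6 left
bin 4: place 7, 13 left
bin 4: place 8, 5 left
4 bins × 20 = 80; used 59; unused 21.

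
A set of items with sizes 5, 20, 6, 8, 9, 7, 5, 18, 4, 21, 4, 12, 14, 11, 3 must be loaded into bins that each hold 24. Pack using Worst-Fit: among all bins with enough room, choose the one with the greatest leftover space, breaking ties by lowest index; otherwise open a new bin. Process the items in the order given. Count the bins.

7

5 → bin 1 (remaining 19)
20 → bin 2 (remaining 4)
6 → bin 1 (remaining 13)
8 → bin 1 (remaining 5)
9 → bin 3 (remaining 15)
7 → bin 3 (remaining 8)
5 → bin 3 (remaining 3)
18 → bin 4 (remaining 6)
4 → bin 4 (remaining 2)
21 → bin 5 (remaining 3)
4 → bin 1 (remaining 1)
12 → bin 6 (remaining 12)
14 → bin 7 (remaining 10)
11 → bin 6 (remaining 1)
3 → bin 7 (remaining 7)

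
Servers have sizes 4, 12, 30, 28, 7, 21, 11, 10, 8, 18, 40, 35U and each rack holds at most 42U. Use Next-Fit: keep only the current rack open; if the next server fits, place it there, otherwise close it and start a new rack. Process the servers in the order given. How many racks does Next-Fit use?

7 racks

Put 4U in rack 1; 38U remain.
Put 12U in rack 1; 26U remain.
Put 30U in rack 2; 12U remain.
Put 28U in rack 3; 14U remain.
Put 7U in rack 3; 7U remain.
Put 21U in rack 4; 21U remain.
Put 11U in rack 4; 10U remain.
Put 10U in rack 4; 0U remain.
Put 8U in rack 5; 34U remain.
Put 18U in rack 5; 16U remain.
Put 40U in rack 6; 2U remain.
Put 35U in rack 7; 7U remain.
Final racks: [4,12] [30] [28,7] [21,11,10] [8,18] [40] [35].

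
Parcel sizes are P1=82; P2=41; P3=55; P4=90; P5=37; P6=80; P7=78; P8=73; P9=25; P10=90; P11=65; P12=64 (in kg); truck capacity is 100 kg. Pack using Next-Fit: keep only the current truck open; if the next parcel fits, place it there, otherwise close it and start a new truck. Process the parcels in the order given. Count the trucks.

P1 (82 kg) → truck 1 (remaining 18 kg)
P2 (41 kg) → truck 2 (remaining 59 kg)
P3 (55 kg) → truck 2 (remaining 4 kg)
P4 (90 kg) → truck 3 (remaining 10 kg)
P5 (37 kg) → truck 4 (remaining 63 kg)
P6 (80 kg) → truck 5 (remaining 20 kg)
P7 (78 kg) → truck 6 (remaining 22 kg)
P8 (73 kg) → truck 7 (remaining 27 kg)
P9 (25 kg) → truck 7 (remaining 2 kg)
P10 (90 kg) → truck 8 (remaining 10 kg)
P11 (65 kg) → truck 9 (remaining 35 kg)
P12 (64 kg) → truck 10 (remaining 36 kg)

10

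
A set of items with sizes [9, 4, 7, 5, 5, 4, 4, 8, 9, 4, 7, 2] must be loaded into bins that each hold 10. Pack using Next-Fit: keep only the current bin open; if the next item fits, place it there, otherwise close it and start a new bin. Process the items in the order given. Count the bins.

9 bins

Put 9 in bin 1; 1 remain.
Put 4 in bin 2; 6 remain.
Put 7 in bin 3; 3 remain.
Put 5 in bin 4; 5 remain.
Put 5 in bin 4; 0 remain.
Put 4 in bin 5; 6 remain.
Put 4 in bin 5; 2 remain.
Put 8 in bin 6; 2 remain.
Put 9 in bin 7; 1 remain.
Put 4 in bin 8; 6 remain.
Put 7 in bin 9; 3 remain.
Put 2 in bin 9; 1 remain.
Final bins: [9] [4] [7] [5,5] [4,4] [8] [9] [4] [7,2].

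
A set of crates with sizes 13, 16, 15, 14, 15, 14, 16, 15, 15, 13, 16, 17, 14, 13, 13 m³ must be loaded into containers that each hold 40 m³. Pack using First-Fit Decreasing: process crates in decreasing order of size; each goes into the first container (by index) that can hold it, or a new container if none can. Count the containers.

7

Sorted descending: 17, 16, 16, 16, 15, 15, 15, 15, 14, 14, 14, 13, 13, 13, 13.
Put 17 m³ in container 1; 23 m³ remain.
Put 16 m³ in container 1; 7 m³ remain.
Put 16 m³ in container 2; 24 m³ remain.
Put 16 m³ in container 2; 8 m³ remain.
Put 15 m³ in container 3; 25 m³ remain.
Put 15 m³ in container 3; 10 m³ remain.
Put 15 m³ in container 4; 25 m³ remain.
Put 15 m³ in container 4; 10 m³ remain.
Put 14 m³ in container 5; 26 m³ remain.
Put 14 m³ in container 5; 12 m³ remain.
Put 14 m³ in container 6; 26 m³ remain.
Put 13 m³ in container 6; 13 m³ remain.
Put 13 m³ in container 6; 0 m³ remain.
Put 13 m³ in container 7; 27 m³ remain.
Put 13 m³ in container 7; 14 m³ remain.
Final containers: [17,16] [16,16] [15,15] [15,15] [14,14] [14,13,13] [13,13].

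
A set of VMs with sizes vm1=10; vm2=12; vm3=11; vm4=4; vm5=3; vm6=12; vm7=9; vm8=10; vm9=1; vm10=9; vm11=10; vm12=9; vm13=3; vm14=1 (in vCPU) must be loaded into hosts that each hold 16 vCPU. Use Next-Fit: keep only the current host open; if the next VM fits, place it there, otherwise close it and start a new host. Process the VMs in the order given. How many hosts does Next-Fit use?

9 hosts

Put vm1 (10 vCPU) in host 1; 6 vCPU remain.
Put vm2 (12 vCPU) in host 2; 4 vCPU remain.
Put vm3 (11 vCPU) in host 3; 5 vCPU remain.
Put vm4 (4 vCPU) in host 3; 1 vCPU remain.
Put vm5 (3 vCPU) in host 4; 13 vCPU remain.
Put vm6 (12 vCPU) in host 4; 1 vCPU remain.
Put vm7 (9 vCPU) in host 5; 7 vCPU remain.
Put vm8 (10 vCPU) in host 6; 6 vCPU remain.
Put vm9 (1 vCPU) in host 6; 5 vCPU remain.
Put vm10 (9 vCPU) in host 7; 7 vCPU remain.
Put vm11 (10 vCPU) in host 8; 6 vCPU remain.
Put vm12 (9 vCPU) in host 9; 7 vCPU remain.
Put vm13 (3 vCPU) in host 9; 4 vCPU remain.
Put vm14 (1 vCPU) in host 9; 3 vCPU remain.
Final hosts: [10] [12] [11,4] [3,12] [9] [10,1] [9] [10] [9,3,1].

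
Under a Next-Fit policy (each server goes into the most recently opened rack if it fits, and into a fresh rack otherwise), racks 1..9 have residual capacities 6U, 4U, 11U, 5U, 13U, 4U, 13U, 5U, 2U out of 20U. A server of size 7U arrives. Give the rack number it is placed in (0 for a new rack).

Next-Fit only looks at rack 9, which has 2U free.
7U does not fit, so a new rack is opened.

0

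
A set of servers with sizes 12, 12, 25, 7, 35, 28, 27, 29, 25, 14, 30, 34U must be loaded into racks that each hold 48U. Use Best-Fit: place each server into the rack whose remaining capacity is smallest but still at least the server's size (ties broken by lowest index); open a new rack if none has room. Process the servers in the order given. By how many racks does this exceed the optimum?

Best-Fit: [12,12] [25,7,14] [35] [28] [27] [29] [25] [30] [34] → 9 racks.
8 servers exceed 24U (half the capacity), and no two of those can share a rack, so at least 8 racks are needed.
An optimal packing achieves that bound: [35,12] [34,14] [30,12] [29,7] [28] [27] [25] [25] → 8 racks.
Excess: 9 − 8 = 1.

1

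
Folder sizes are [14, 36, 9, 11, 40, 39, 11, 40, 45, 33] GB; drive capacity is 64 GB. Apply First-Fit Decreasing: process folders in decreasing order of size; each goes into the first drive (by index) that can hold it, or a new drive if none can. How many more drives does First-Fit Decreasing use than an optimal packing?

First-Fit Decreasing: [45,14] [40,11,11] [40,9] [39] [36] [33] → 6 drives.
6 folders exceed 32 GB (half the capacity), and no two of those can share a drive, so at least 6 drives are needed.
So 6 is already optimal.

0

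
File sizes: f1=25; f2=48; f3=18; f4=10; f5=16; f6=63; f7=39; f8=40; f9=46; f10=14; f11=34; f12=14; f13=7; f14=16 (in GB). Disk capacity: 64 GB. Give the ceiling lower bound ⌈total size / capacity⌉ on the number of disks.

7 disks

Total size = 25 + 48 + 18 + 10 + 16 + 63 + 39 + 40 + 46 + 14 + 34 + 14 + 7 + 16 = 390 GB.
⌈390 / 64⌉ = 7.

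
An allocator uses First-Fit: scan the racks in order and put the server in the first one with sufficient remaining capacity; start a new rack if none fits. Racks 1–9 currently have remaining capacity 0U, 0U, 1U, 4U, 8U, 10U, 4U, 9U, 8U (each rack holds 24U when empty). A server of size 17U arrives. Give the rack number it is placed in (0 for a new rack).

0

No rack has ≥ 17U free, so a new rack is opened.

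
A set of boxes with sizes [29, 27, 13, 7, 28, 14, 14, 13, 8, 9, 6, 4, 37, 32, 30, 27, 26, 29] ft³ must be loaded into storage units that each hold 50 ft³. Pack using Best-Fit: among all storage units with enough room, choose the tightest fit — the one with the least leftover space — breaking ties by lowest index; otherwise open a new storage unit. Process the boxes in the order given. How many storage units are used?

Put 29 ft³ in storage unit 1; 21 ft³ remain.
Put 27 ft³ in storage unit 2; 23 ft³ remain.
Put 13 ft³ in storage unit 1; 8 ft³ remain.
Put 7 ft³ in storage unit 1; 1 ft³ remain.
Put 28 ft³ in storage unit 3; 22 ft³ remain.
Put 14 ft³ in storage unit 3; 8 ft³ remain.
Put 14 ft³ in storage unit 2; 9 ft³ remain.
Put 13 ft³ in storage unit 4; 37 ft³ remain.
Put 8 ft³ in storage unit 3; 0 ft³ remain.
Put 9 ft³ in storage unit 2; 0 ft³ remain.
Put 6 ft³ in storage unit 4; 31 ft³ remain.
Put 4 ft³ in storage unit 4; 27 ft³ remain.
Put 37 ft³ in storage unit 5; 13 ft³ remain.
Put 32 ft³ in storage unit 6; 18 ft³ remain.
Put 30 ft³ in storage unit 7; 20 ft³ remain.
Put 27 ft³ in storage unit 4; 0 ft³ remain.
Put 26 ft³ in storage unit 8; 24 ft³ remain.
Put 29 ft³ in storage unit 9; 21 ft³ remain.

9 storage units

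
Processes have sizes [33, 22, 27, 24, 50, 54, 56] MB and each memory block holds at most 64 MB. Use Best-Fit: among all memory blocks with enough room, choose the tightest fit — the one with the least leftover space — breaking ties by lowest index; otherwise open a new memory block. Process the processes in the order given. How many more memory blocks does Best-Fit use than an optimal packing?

0

Best-Fit: [33,22] [27,24] [50] [54] [56] → 5 memory blocks.
Total size 266 MB; any packing needs at least ⌈266/64⌉ = 5 memory blocks.
So 5 is already optimal.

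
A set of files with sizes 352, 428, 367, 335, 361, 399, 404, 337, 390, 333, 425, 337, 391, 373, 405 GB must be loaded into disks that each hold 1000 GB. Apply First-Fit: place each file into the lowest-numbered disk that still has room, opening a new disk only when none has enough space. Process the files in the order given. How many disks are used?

8 disks

disk 1: place 352 GB, 648 GB left
disk 1: place 428 GB, 220 GB left
disk 2: place 367 GB, 633 GB left
disk 2: place 335 GB, 298 GB left
disk 3: place 361 GB, 639 GB left
disk 3: place 399 GB, 240 GB left
disk 4: place 404 GB, 596 GB left
disk 4: place 337 GB, 259 GB left
disk 5: place 390 GB, 610 GB left
disk 5: place 333 GB, 277 GB left
disk 6: place 425 GB, 575 GB left
disk 6: place 337 GB, 238 GB left
disk 7: place 391 GB, 609 GB left
disk 7: place 373 GB, 236 GB left
disk 8: place 405 GB, 595 GB left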